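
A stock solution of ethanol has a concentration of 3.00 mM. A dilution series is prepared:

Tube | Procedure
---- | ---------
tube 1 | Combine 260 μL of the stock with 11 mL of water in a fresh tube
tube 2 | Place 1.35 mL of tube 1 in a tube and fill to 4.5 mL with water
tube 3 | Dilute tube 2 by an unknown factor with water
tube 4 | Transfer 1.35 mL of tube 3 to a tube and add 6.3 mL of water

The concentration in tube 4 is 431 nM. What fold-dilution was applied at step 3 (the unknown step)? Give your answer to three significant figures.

8.51-fold

Step 1: 260 μL + 11 mL = 11260 μL total → factor 11260/260 = 43.308
Step 2: 1.35 mL brought to 4.5 mL → factor 4.5/1.35 = 3.3333
Step 3: unknown factor x
Step 4: 1.35 mL + 6.3 mL = 7.65 mL total → factor 7.65/1.35 = 5.6667
Product of known-step factors = 818.03
Overall factor = 3.00 mM / (431 nM) = 6960.6
x = 6960.6 / 818.03 = 8.51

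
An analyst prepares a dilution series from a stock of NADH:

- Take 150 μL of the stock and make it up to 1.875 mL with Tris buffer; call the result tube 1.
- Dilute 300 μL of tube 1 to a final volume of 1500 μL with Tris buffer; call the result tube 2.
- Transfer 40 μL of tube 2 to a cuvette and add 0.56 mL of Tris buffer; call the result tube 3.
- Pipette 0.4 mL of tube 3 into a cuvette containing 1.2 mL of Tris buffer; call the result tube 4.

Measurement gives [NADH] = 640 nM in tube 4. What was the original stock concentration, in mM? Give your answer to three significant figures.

2.40 mM

Step 1: 150 μL brought to 1.875 mL → factor 1875/150 = 12.5
Step 2: 300 μL brought to 1500 μL → factor 1500/300 = 5
Step 3: 40 μL + 0.56 mL = 600 μL total → factor 600/40 = 15
Step 4: 0.4 mL + 1.2 mL = 1.6 mL total → factor 1.6/0.4 = 4
Overall dilution factor = 12.5 × 5 × 15 × 4 = 3750
Stock = 640 nM × 3750 = 2.400 × 10^6 nM = 2.40 mM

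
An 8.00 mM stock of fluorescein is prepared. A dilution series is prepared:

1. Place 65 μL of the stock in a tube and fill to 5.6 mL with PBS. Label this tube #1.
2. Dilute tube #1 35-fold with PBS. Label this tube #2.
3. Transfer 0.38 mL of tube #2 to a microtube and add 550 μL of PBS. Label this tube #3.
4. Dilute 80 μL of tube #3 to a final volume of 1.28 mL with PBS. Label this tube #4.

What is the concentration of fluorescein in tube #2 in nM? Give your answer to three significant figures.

2.65 × 10^3 nM

Step 1: 65 μL brought to 5.6 mL → factor 5600/65 = 86.154
Step 2: 35-fold → factor 35
Dilution factor through tube #2 = 86.154 × 35 = 3015.4
[tube #2] = 8.00 mM / 3015.4 = 0.002653 mM = 2.65 × 10^3 nM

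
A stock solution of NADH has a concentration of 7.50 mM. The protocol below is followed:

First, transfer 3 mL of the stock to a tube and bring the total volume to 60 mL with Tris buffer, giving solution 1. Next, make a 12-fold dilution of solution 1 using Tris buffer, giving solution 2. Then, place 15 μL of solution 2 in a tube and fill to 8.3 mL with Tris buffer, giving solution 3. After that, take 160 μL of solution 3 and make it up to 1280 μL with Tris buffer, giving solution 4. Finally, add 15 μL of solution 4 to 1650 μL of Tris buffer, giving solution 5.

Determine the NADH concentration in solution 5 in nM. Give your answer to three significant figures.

0.0636 nM

Step 1: 3 mL brought to 60 mL → factor 60/3 = 20
Step 2: 12-fold → factor 12
Step 3: 15 μL brought to 8.3 mL → factor 8300/15 = 553.33
Step 4: 160 μL brought to 1280 μL → factor 1280/160 = 8
Step 5: 15 μL + 1650 μL = 1665 μL total → factor 1665/15 = 111
Overall dilution factor = 20 × 12 × 553.33 × 8 × 111 = 1.1793 × 10^8
Final = 7.50 mM / 1.1793 × 10^8 = 6.360 × 10^-8 mM = 0.0636 nM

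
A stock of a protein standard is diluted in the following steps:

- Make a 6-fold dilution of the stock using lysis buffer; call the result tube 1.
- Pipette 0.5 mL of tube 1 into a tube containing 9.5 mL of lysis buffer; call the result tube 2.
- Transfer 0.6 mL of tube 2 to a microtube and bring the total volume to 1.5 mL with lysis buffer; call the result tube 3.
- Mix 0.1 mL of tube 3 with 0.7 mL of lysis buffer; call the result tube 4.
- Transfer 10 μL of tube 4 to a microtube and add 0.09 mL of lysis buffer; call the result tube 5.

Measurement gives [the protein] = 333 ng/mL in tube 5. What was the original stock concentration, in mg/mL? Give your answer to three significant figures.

7.99 mg/mL

Step 1: 6-fold → factor 6
Step 2: 0.5 mL + 9.5 mL = 10 mL total → factor 10/0.5 = 20
Step 3: 0.6 mL brought to 1.5 mL → factor 1.5/0.6 = 2.5
Step 4: 0.1 mL + 0.7 mL = 0.8 mL total → factor 0.8/0.1 = 8
Step 5: 10 μL + 0.09 mL = 100 μL total → factor 100/10 = 10
Overall dilution factor = 6 × 20 × 2.5 × 8 × 10 = 24000
Stock = 333 ng/mL × 24000 = 7.992 × 10^6 ng/mL = 7.99 mg/mL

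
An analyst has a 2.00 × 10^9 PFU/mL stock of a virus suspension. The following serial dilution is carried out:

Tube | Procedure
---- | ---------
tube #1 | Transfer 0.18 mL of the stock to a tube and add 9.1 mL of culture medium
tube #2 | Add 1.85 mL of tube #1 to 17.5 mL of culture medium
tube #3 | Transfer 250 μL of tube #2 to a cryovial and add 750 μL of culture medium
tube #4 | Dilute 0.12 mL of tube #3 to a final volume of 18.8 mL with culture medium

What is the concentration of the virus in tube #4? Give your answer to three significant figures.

Step 1: 0.18 mL + 9.1 mL = 9.28 mL total → factor 9.28/0.18 = 51.556
Step 2: 1.85 mL + 17.5 mL = 19.35 mL total → factor 19.35/1.85 = 10.459
Step 3: 250 μL + 750 μL = 1000 μL total → factor 1000/250 = 4
Step 4: 0.12 mL brought to 18.8 mL → factor 18.8/0.12 = 156.67
Dilution factor through tube #4 = 51.556 × 10.459 × 4 × 156.67 = 3.3793 × 10^5
[tube #4] = 2.00 × 10^9 PFU/mL / 3.3793 × 10^5 = 5.92 × 10^3 PFU/mL

5.92 × 10^3 PFU/mL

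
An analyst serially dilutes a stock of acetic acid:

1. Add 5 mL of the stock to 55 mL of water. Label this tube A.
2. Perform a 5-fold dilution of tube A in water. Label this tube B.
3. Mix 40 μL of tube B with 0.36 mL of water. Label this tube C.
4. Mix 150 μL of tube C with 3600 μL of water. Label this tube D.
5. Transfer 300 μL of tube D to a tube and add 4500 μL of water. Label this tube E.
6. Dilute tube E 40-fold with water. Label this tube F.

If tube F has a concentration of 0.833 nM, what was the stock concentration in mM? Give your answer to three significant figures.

Step 1: 5 mL + 55 mL = 60 mL total → factor 60/5 = 12
Step 2: 5-fold → factor 5
Step 3: 40 μL + 0.36 mL = 400 μL total → factor 400/40 = 10
Step 4: 150 μL + 3600 μL = 3750 μL total → factor 3750/150 = 25
Step 5: 300 μL + 4500 μL = 4800 μL total → factor 4800/300 = 16
Step 6: 40-fold → factor 40
Overall dilution factor = 12 × 5 × 10 × 25 × 16 × 40 = 9.6 × 10^6
Stock = 0.833 nM × 9.6 × 10^6 = 7.997 × 10^6 nM = 8.00 mM

8.00 mM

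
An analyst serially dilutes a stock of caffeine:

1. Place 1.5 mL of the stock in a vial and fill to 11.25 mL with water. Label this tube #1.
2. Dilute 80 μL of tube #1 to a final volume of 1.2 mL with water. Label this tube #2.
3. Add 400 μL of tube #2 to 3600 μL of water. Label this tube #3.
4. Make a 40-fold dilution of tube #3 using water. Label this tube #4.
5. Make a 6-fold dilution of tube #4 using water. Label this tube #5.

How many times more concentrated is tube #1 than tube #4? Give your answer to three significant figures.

Step 1: 1.5 mL brought to 11.25 mL → factor 11.25/1.5 = 7.5
Step 2: 80 μL brought to 1.2 mL → factor 1200/80 = 15
Step 3: 400 μL + 3600 μL = 4000 μL total → factor 4000/400 = 10
Step 4: 40-fold → factor 40
Dilution factor to tube #1 = 7.5; to tube #4 = 45000
[tube #1]/[tube #4] = (factor to tube #4)/(factor to tube #1) = 45000/7.5 = 6.00 × 10^3

6.00 × 10^3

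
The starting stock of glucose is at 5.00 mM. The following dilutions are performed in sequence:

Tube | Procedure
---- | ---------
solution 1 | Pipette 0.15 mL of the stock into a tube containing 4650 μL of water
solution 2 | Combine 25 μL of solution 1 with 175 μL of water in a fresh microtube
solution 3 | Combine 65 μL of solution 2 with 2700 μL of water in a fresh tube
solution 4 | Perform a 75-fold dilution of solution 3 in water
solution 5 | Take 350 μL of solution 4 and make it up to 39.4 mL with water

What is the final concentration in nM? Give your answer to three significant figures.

0.0544 nM

Step 1: 0.15 mL + 4650 μL = 4.8 mL total → factor 4.8/0.15 = 32
Step 2: 25 μL + 175 μL = 200 μL total → factor 200/25 = 8
Step 3: 65 μL + 2700 μL = 2765 μL total → factor 2765/65 = 42.538
Step 4: 75-fold → factor 75
Step 5: 350 μL brought to 39.4 mL → factor 39400/350 = 112.57
Overall dilution factor = 32 × 8 × 42.538 × 75 × 112.57 = 9.1941 × 10^7
Final = 5.00 mM / 9.1941 × 10^7 = 5.438 × 10^-8 mM = 0.0544 nM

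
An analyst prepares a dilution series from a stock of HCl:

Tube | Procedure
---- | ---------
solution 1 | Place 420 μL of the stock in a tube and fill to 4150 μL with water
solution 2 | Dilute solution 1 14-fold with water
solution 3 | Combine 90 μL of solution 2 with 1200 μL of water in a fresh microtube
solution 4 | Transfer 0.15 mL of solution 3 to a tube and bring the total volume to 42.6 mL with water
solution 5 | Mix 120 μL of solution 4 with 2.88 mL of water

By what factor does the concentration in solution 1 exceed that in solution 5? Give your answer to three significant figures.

Step 1: 420 μL brought to 4150 μL → factor 4150/420 = 9.881
Step 2: 14-fold → factor 14
Step 3: 90 μL + 1200 μL = 1290 μL total → factor 1290/90 = 14.333
Step 4: 0.15 mL brought to 42.6 mL → factor 42.6/0.15 = 284
Step 5: 120 μL + 2.88 mL = 3000 μL total → factor 3000/120 = 25
Dilution factor to solution 1 = 9.881; to solution 5 = 1.4078 × 10^7
[solution 1]/[solution 5] = (factor to solution 5)/(factor to solution 1) = 1.4078 × 10^7/9.881 = 1.42 × 10^6

1.42 × 10^6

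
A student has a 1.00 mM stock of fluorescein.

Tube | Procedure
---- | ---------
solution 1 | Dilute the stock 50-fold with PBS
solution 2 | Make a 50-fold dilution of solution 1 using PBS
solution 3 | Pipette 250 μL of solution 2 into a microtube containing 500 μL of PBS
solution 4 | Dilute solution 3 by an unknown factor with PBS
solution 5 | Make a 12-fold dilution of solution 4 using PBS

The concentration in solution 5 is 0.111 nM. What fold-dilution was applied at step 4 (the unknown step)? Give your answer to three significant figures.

100-fold

Step 1: 50-fold → factor 50
Step 2: 50-fold → factor 50
Step 3: 250 μL + 500 μL = 750 μL total → factor 750/250 = 3
Step 4: unknown factor x
Step 5: 12-fold → factor 12
Product of known-step factors = 90000
Overall factor = 1.00 mM / (0.111 nM) = 9.009 × 10^6
x = 9.009 × 10^6 / 90000 = 100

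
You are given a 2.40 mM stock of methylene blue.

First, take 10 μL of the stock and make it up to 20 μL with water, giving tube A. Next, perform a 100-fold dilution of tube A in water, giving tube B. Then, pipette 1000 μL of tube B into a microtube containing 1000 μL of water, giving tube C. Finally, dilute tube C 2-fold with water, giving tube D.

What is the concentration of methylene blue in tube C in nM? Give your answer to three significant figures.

6.00 × 10^3 nM

Step 1: 10 μL brought to 20 μL → factor 20/10 = 2
Step 2: 100-fold → factor 100
Step 3: 1000 μL + 1000 μL = 2000 μL total → factor 2000/1000 = 2
Dilution factor through tube C = 2 × 100 × 2 = 400
[tube C] = 2.40 mM / 400 = 0.006000 mM = 6.00 × 10^3 nM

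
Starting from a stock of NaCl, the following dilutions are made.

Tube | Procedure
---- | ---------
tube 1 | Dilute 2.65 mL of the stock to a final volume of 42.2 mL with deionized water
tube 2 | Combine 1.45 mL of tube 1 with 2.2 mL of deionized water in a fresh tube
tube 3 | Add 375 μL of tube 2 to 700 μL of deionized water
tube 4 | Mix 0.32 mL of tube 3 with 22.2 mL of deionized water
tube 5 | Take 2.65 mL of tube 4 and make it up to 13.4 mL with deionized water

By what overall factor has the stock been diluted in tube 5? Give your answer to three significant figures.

4.09 × 10^4

Step 1: 2.65 mL brought to 42.2 mL → factor 42.2/2.65 = 15.925
Step 2: 1.45 mL + 2.2 mL = 3.65 mL total → factor 3.65/1.45 = 2.5172
Step 3: 375 μL + 700 μL = 1075 μL total → factor 1075/375 = 2.8667
Step 4: 0.32 mL + 22.2 mL = 22.52 mL total → factor 22.52/0.32 = 70.375
Step 5: 2.65 mL brought to 13.4 mL → factor 13.4/2.65 = 5.0566
Overall dilution factor = 15.925 × 2.5172 × 2.8667 × 70.375 × 5.0566 = 40893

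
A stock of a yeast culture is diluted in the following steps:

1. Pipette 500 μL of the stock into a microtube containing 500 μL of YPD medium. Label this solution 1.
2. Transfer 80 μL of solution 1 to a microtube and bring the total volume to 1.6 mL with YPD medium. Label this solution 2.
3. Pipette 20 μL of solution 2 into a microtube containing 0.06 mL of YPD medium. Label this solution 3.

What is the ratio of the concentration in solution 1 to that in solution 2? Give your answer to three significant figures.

20.0

Step 1: 500 μL + 500 μL = 1000 μL total → factor 1000/500 = 2
Step 2: 80 μL brought to 1.6 mL → factor 1600/80 = 20
Dilution factor to solution 1 = 2; to solution 2 = 40
[solution 1]/[solution 2] = (factor to solution 2)/(factor to solution 1) = 40/2 = 20.0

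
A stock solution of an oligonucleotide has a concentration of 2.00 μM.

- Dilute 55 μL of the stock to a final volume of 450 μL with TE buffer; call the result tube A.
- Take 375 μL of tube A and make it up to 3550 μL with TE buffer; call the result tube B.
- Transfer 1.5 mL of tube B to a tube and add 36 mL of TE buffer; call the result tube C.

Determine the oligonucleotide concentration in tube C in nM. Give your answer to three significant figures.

1.03 nM

Step 1: 55 μL brought to 450 μL → factor 450/55 = 8.1818
Step 2: 375 μL brought to 3550 μL → factor 3550/375 = 9.4667
Step 3: 1.5 mL + 36 mL = 37.5 mL total → factor 37.5/1.5 = 25
Overall dilution factor = 8.1818 × 9.4667 × 25 = 1936.4
Final = 2.00 μM / 1936.4 = 0.001033 μM = 1.03 nM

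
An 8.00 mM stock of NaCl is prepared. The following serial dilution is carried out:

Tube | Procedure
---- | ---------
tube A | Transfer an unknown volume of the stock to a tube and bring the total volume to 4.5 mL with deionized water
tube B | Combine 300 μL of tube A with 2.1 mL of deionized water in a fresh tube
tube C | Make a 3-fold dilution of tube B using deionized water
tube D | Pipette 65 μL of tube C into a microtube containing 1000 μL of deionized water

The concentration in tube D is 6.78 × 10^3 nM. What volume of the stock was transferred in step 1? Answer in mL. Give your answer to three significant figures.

Step 1: v brought to 4.5 mL → factor = 4.5 mL/v
Step 2: 300 μL + 2.1 mL = 2400 μL total → factor 2400/300 = 8
Step 3: 3-fold → factor 3
Step 4: 65 μL + 1000 μL = 1065 μL total → factor 1065/65 = 16.385
Product of known-step factors = 393.23
Overall factor = 8.00 mM / (6.78 × 10^3 nM) = 1179.9
Step-1 factor = 1179.9 / 393.23 = 3.0006
v = 4.5 mL / 3.0006 = 1.50 mL

1.50 mL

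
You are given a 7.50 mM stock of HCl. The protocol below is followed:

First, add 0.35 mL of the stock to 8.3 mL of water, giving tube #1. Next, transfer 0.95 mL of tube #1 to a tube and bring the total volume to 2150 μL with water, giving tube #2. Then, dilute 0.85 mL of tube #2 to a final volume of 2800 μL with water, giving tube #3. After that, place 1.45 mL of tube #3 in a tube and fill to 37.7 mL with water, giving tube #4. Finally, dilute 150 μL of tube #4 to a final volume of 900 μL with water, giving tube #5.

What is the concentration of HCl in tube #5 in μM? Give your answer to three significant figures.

Step 1: 0.35 mL + 8.3 mL = 8.65 mL total → factor 8.65/0.35 = 24.714
Step 2: 0.95 mL brought to 2150 μL → factor 2.15/0.95 = 2.2632
Step 3: 0.85 mL brought to 2800 μL → factor 2.8/0.85 = 3.2941
Step 4: 1.45 mL brought to 37.7 mL → factor 37.7/1.45 = 26
Step 5: 150 μL brought to 900 μL → factor 900/150 = 6
Overall dilution factor = 24.714 × 2.2632 × 3.2941 × 26 × 6 = 28743
Final = 7.50 mM / 28743 = 0.0002609 mM = 0.261 μM

0.261 μM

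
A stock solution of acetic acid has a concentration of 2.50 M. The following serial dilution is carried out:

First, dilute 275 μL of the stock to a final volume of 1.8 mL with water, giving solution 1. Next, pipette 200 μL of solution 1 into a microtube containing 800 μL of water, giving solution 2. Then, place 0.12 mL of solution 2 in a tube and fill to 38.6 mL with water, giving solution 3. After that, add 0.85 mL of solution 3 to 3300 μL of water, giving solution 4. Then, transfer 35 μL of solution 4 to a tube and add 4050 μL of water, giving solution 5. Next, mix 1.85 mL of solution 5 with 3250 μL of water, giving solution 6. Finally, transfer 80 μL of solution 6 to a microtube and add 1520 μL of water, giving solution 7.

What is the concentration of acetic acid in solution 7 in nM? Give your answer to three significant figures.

7.56 nM

Step 1: 275 μL brought to 1.8 mL → factor 1800/275 = 6.5455
Step 2: 200 μL + 800 μL = 1000 μL total → factor 1000/200 = 5
Step 3: 0.12 mL brought to 38.6 mL → factor 38.6/0.12 = 321.67
Step 4: 0.85 mL + 3300 μL = 4.15 mL total → factor 4.15/0.85 = 4.8824
Step 5: 35 μL + 4050 μL = 4085 μL total → factor 4085/35 = 116.71
Step 6: 1.85 mL + 3250 μL = 5.1 mL total → factor 5.1/1.85 = 2.7568
Step 7: 80 μL + 1520 μL = 1600 μL total → factor 1600/80 = 20
Overall dilution factor = 6.5455 × 5 × 321.67 × 4.8824 × 116.71 × 2.7568 × 20 = 3.3075 × 10^8
Final = 2.50 M / 3.3075 × 10^8 = 7.559 × 10^-9 M = 7.56 nM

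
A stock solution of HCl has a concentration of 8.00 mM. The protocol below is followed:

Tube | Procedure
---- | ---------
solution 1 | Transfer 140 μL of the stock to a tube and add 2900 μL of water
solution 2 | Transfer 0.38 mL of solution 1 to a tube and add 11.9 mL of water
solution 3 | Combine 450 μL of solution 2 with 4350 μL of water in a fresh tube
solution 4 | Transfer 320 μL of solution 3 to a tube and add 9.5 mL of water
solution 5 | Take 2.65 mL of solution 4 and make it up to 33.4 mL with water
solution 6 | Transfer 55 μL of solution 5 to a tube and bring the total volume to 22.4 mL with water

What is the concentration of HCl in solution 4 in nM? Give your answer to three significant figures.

34.8 nM

Step 1: 140 μL + 2900 μL = 3040 μL total → factor 3040/140 = 21.714
Step 2: 0.38 mL + 11.9 mL = 12.28 mL total → factor 12.28/0.38 = 32.316
Step 3: 450 μL + 4350 μL = 4800 μL total → factor 4800/450 = 10.667
Step 4: 320 μL + 9.5 mL = 9820 μL total → factor 9820/320 = 30.688
Dilution factor through solution 4 = 21.714 × 32.316 × 10.667 × 30.688 = 2.2969 × 10^5
[solution 4] = 8.00 mM / 2.2969 × 10^5 = 3.483 × 10^-5 mM = 34.8 nM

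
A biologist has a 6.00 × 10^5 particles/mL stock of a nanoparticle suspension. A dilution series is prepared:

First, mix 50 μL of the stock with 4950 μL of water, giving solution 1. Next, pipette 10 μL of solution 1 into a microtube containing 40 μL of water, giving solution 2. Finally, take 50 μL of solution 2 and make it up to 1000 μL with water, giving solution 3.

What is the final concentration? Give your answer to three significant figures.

Step 1: 50 μL + 4950 μL = 5000 μL total → factor 5000/50 = 100
Step 2: 10 μL + 40 μL = 50 μL total → factor 50/10 = 5
Step 3: 50 μL brought to 1000 μL → factor 1000/50 = 20
Overall dilution factor = 100 × 5 × 20 = 10000
Final = 6.00 × 10^5 particles/mL / 10000 = 60.0 particles/mL

60.0 particles/mL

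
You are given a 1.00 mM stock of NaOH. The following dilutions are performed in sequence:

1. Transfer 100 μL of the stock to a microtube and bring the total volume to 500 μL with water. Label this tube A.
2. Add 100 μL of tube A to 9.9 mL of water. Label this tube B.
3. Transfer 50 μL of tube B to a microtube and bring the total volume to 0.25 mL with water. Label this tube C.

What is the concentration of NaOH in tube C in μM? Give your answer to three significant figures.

0.400 μM

Step 1: 100 μL brought to 500 μL → factor 500/100 = 5
Step 2: 100 μL + 9.9 mL = 10000 μL total → factor 10000/100 = 100
Step 3: 50 μL brought to 0.25 mL → factor 250/50 = 5
Overall dilution factor = 5 × 100 × 5 = 2500
Final = 1.00 mM / 2500 = 0.0004000 mM = 0.400 μM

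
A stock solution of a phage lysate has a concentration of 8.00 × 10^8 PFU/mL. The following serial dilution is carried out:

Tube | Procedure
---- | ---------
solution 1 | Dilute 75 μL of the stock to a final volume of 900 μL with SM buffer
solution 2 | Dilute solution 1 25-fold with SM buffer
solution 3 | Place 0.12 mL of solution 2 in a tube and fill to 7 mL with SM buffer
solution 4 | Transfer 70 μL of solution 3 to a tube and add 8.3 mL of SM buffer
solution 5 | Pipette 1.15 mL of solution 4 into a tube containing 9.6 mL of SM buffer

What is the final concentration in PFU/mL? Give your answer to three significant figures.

Step 1: 75 μL brought to 900 μL → factor 900/75 = 12
Step 2: 25-fold → factor 25
Step 3: 0.12 mL brought to 7 mL → factor 7/0.12 = 58.333
Step 4: 70 μL + 8.3 mL = 8370 μL total → factor 8370/70 = 119.57
Step 5: 1.15 mL + 9.6 mL = 10.75 mL total → factor 10.75/1.15 = 9.3478
Overall dilution factor = 12 × 25 × 58.333 × 119.57 × 9.3478 = 1.956 × 10^7
Final = 8.00 × 10^8 PFU/mL / 1.956 × 10^7 = 40.9 PFU/mL

40.9 PFU/mL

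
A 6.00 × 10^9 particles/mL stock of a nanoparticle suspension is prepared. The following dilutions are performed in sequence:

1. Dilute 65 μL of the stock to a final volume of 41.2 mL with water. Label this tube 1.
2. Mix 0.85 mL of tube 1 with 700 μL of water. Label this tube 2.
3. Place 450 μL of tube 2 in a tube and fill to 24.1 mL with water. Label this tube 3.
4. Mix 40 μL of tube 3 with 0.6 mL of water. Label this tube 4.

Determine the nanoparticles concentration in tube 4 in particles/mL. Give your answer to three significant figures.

6.06 × 10^3 particles/mL

Step 1: 65 μL brought to 41.2 mL → factor 41200/65 = 633.85
Step 2: 0.85 mL + 700 μL = 1.55 mL total → factor 1.55/0.85 = 1.8235
Step 3: 450 μL brought to 24.1 mL → factor 24100/450 = 53.556
Step 4: 40 μL + 0.6 mL = 640 μL total → factor 640/40 = 16
Overall dilution factor = 633.85 × 1.8235 × 53.556 × 16 = 9.9042 × 10^5
Final = 6.00 × 10^9 particles/mL / 9.9042 × 10^5 = 6.06 × 10^3 particles/mL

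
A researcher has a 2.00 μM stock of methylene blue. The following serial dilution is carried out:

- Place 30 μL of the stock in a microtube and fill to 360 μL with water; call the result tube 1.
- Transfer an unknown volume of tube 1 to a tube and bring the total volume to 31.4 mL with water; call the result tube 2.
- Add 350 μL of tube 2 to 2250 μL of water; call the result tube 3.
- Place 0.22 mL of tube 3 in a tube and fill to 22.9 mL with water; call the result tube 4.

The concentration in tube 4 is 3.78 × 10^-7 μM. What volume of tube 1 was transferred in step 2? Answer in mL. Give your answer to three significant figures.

Step 1: 30 μL brought to 360 μL → factor 360/30 = 12
Step 2: v brought to 31.4 mL → factor = 31.4 mL/v
Step 3: 350 μL + 2250 μL = 2600 μL total → factor 2600/350 = 7.4286
Step 4: 0.22 mL brought to 22.9 mL → factor 22.9/0.22 = 104.09
Product of known-step factors = 9279
Overall factor = 2.00 μM / (3.78 × 10^-7 μM) = 5.291 × 10^6
Step-2 factor = 5.291 × 10^6 / 9279 = 570.22
v = 31.4 mL / 570.22 = 0.0551 mL

0.0551 mL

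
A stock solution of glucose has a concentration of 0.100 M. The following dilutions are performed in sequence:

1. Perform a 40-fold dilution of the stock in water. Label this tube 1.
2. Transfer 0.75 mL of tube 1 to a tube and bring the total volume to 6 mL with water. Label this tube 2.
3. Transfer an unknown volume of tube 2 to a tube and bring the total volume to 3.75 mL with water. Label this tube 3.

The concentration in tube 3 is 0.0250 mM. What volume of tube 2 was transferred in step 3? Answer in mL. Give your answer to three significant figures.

Step 1: 40-fold → factor 40
Step 2: 0.75 mL brought to 6 mL → factor 6/0.75 = 8
Step 3: v brought to 3.75 mL → factor = 3.75 mL/v
Product of known-step factors = 320
Overall factor = 0.100 M / (0.0250 mM) = 4000
Step-3 factor = 4000 / 320 = 12.5
v = 3.75 mL / 12.5 = 0.300 mL

0.300 mL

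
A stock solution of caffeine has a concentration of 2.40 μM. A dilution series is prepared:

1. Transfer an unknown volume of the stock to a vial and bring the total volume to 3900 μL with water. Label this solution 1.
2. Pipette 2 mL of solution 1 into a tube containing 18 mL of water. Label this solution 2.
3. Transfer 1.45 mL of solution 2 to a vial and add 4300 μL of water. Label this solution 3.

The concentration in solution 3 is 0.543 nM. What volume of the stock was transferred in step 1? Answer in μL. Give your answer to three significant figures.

Step 1: v brought to 3900 μL → factor = 3900 μL/v
Step 2: 2 mL + 18 mL = 20 mL total → factor 20/2 = 10
Step 3: 1.45 mL + 4300 μL = 5.75 mL total → factor 5.75/1.45 = 3.9655
Product of known-step factors = 39.655
Overall factor = 2.40 μM / (0.543 nM) = 4419.9
Step-1 factor = 4419.9 / 39.655 = 111.46
v = 3900 μL / 111.46 = 35.0 μL

35.0 μL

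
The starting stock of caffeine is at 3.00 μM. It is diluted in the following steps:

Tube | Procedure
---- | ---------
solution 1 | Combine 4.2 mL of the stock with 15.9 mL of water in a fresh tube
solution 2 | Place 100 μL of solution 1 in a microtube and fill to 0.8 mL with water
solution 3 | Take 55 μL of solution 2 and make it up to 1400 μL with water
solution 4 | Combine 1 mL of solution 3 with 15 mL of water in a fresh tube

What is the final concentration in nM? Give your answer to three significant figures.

0.192 nM

Step 1: 4.2 mL + 15.9 mL = 20.1 mL total → factor 20.1/4.2 = 4.7857
Step 2: 100 μL brought to 0.8 mL → factor 800/100 = 8
Step 3: 55 μL brought to 1400 μL → factor 1400/55 = 25.455
Step 4: 1 mL + 15 mL = 16 mL total → factor 16/1 = 16
Overall dilution factor = 4.7857 × 8 × 25.455 × 16 = 15593
Final = 3.00 μM / 15593 = 0.0001924 μM = 0.192 nM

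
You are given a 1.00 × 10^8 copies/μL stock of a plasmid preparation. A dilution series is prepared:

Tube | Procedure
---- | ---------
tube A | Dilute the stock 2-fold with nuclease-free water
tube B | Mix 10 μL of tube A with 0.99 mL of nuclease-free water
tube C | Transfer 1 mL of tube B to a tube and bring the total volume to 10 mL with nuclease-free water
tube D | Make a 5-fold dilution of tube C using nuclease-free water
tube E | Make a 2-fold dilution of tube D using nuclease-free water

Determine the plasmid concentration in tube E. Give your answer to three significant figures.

5.00 × 10^3 copies/μL

Step 1: 2-fold → factor 2
Step 2: 10 μL + 0.99 mL = 1000 μL total → factor 1000/10 = 100
Step 3: 1 mL brought to 10 mL → factor 10/1 = 10
Step 4: 5-fold → factor 5
Step 5: 2-fold → factor 2
Overall dilution factor = 2 × 100 × 10 × 5 × 2 = 20000
Final = 1.00 × 10^8 copies/μL / 20000 = 5.00 × 10^3 copies/μL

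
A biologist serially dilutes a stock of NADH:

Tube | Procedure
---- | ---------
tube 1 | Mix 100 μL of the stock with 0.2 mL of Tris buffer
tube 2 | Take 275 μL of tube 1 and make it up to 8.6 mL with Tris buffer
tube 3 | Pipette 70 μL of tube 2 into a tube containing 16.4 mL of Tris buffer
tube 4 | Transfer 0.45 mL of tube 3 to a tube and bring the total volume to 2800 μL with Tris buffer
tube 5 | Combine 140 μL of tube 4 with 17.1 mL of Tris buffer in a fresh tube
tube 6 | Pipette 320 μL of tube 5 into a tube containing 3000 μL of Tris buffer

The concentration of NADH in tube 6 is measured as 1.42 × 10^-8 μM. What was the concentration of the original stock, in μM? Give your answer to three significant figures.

2.49 μM

Step 1: 100 μL + 0.2 mL = 300 μL total → factor 300/100 = 3
Step 2: 275 μL brought to 8.6 mL → factor 8600/275 = 31.273
Step 3: 70 μL + 16.4 mL = 16470 μL total → factor 16470/70 = 235.29
Step 4: 0.45 mL brought to 2800 μL → factor 2.8/0.45 = 6.2222
Step 5: 140 μL + 17.1 mL = 17240 μL total → factor 17240/140 = 123.14
Step 6: 320 μL + 3000 μL = 3320 μL total → factor 3320/320 = 10.375
Overall dilution factor = 3 × 31.273 × 235.29 × 6.2222 × 123.14 × 10.375 = 1.7548 × 10^8
Stock = 1.42 × 10^-8 μM × 1.7548 × 10^8 = 2.49 μM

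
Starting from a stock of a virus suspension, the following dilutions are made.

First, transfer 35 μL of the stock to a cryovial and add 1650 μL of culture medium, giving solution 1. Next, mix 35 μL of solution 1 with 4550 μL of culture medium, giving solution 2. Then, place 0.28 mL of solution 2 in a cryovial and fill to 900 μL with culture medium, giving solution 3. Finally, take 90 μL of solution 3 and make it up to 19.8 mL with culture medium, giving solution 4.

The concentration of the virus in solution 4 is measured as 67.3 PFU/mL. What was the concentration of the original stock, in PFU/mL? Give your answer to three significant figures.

3.00 × 10^8 PFU/mL

Step 1: 35 μL + 1650 μL = 1685 μL total → factor 1685/35 = 48.143
Step 2: 35 μL + 4550 μL = 4585 μL total → factor 4585/35 = 131
Step 3: 0.28 mL brought to 900 μL → factor 0.9/0.28 = 3.2143
Step 4: 90 μL brought to 19.8 mL → factor 19800/90 = 220
Overall dilution factor = 48.143 × 131 × 3.2143 × 220 = 4.4597 × 10^6
Stock = 67.3 PFU/mL × 4.4597 × 10^6 = 3.00 × 10^8 PFU/mL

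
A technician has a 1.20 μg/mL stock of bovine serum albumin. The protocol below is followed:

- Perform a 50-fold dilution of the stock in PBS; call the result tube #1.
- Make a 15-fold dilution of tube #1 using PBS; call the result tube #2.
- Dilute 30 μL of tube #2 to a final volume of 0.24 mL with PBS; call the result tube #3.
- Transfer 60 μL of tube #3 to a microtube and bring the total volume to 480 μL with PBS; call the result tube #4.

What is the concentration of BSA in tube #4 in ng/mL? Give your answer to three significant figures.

Step 1: 50-fold → factor 50
Step 2: 15-fold → factor 15
Step 3: 30 μL brought to 0.24 mL → factor 240/30 = 8
Step 4: 60 μL brought to 480 μL → factor 480/60 = 8
Overall dilution factor = 50 × 15 × 8 × 8 = 48000
Final = 1.20 μg/mL / 48000 = 2.500 × 10^-5 μg/mL = 0.0250 ng/mL

0.0250 ng/mL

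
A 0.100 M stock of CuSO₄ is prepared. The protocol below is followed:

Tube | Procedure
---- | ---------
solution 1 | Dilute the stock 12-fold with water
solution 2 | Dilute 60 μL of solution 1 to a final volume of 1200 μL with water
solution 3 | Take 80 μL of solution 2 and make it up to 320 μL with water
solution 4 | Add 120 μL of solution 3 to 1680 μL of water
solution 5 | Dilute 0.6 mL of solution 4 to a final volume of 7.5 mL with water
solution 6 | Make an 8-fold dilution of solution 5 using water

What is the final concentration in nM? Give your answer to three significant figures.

69.4 nM

Step 1: 12-fold → factor 12
Step 2: 60 μL brought to 1200 μL → factor 1200/60 = 20
Step 3: 80 μL brought to 320 μL → factor 320/80 = 4
Step 4: 120 μL + 1680 μL = 1800 μL total → factor 1800/120 = 15
Step 5: 0.6 mL brought to 7.5 mL → factor 7.5/0.6 = 12.5
Step 6: 8-fold → factor 8
Overall dilution factor = 12 × 20 × 4 × 15 × 12.5 × 8 = 1.44 × 10^6
Final = 0.100 M / 1.44 × 10^6 = 6.944 × 10^-8 M = 69.4 nM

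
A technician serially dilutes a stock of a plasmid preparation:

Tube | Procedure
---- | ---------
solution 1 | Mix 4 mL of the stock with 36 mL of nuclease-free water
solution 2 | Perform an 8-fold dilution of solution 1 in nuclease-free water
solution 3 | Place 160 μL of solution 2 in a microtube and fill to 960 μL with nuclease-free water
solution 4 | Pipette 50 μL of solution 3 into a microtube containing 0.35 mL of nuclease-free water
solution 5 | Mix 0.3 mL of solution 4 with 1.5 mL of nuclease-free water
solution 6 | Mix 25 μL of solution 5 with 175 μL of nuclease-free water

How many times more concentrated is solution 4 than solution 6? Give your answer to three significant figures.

48.0

Step 1: 4 mL + 36 mL = 40 mL total → factor 40/4 = 10
Step 2: 8-fold → factor 8
Step 3: 160 μL brought to 960 μL → factor 960/160 = 6
Step 4: 50 μL + 0.35 mL = 400 μL total → factor 400/50 = 8
Step 5: 0.3 mL + 1.5 mL = 1.8 mL total → factor 1.8/0.3 = 6
Step 6: 25 μL + 175 μL = 200 μL total → factor 200/25 = 8
Dilution factor to solution 4 = 3840; to solution 6 = 1.8432 × 10^5
[solution 4]/[solution 6] = (factor to solution 6)/(factor to solution 4) = 1.8432 × 10^5/3840 = 48.0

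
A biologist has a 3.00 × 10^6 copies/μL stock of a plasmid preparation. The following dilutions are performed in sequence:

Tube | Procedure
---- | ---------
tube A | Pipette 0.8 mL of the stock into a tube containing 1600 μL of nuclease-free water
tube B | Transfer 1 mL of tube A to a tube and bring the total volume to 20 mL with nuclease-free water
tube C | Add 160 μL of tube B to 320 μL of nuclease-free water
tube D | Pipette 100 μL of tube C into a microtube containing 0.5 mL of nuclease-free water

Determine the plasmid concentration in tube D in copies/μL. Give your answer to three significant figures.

2.78 × 10^3 copies/μL

Step 1: 0.8 mL + 1600 μL = 2.4 mL total → factor 2.4/0.8 = 3
Step 2: 1 mL brought to 20 mL → factor 20/1 = 20
Step 3: 160 μL + 320 μL = 480 μL total → factor 480/160 = 3
Step 4: 100 μL + 0.5 mL = 600 μL total → factor 600/100 = 6
Overall dilution factor = 3 × 20 × 3 × 6 = 1080
Final = 3.00 × 10^6 copies/μL / 1080 = 2.78 × 10^3 copies/μL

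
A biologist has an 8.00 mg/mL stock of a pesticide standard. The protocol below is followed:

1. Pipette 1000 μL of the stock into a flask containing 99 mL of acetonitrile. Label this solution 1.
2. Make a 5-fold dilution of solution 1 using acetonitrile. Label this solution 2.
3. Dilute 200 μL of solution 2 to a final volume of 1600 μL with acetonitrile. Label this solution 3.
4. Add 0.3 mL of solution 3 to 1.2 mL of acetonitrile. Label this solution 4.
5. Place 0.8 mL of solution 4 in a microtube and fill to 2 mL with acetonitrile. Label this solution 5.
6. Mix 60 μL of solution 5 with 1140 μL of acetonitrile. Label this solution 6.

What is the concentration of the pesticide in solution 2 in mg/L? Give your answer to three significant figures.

16.0 mg/L

Step 1: 1000 μL + 99 mL = 1 × 10^5 μL total → factor 1 × 10^5/1000 = 100
Step 2: 5-fold → factor 5
Dilution factor through solution 2 = 100 × 5 = 500
[solution 2] = 8.00 mg/mL / 500 = 0.01600 mg/mL = 16.0 mg/L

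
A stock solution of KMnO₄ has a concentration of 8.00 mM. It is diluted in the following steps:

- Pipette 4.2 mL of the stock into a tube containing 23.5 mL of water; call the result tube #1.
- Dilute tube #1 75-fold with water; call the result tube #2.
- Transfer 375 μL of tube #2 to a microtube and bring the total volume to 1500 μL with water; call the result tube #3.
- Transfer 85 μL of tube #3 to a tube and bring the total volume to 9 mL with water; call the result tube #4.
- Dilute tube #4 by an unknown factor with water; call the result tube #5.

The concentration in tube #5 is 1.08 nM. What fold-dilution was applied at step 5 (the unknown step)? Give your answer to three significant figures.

35.4-fold

Step 1: 4.2 mL + 23.5 mL = 27.7 mL total → factor 27.7/4.2 = 6.5952
Step 2: 75-fold → factor 75
Step 3: 375 μL brought to 1500 μL → factor 1500/375 = 4
Step 4: 85 μL brought to 9 mL → factor 9000/85 = 105.88
Step 5: unknown factor x
Product of known-step factors = 2.095 × 10^5
Overall factor = 8.00 mM / (1.08 nM) = 7.4074 × 10^6
x = 7.4074 × 10^6 / 2.095 × 10^5 = 35.4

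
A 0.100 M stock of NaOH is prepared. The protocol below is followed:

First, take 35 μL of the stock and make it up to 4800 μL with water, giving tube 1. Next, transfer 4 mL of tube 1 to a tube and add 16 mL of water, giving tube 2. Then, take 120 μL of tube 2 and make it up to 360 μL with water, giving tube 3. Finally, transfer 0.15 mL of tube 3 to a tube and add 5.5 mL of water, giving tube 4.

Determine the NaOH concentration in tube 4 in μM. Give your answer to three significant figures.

1.29 μM

Step 1: 35 μL brought to 4800 μL → factor 4800/35 = 137.14
Step 2: 4 mL + 16 mL = 20 mL total → factor 20/4 = 5
Step 3: 120 μL brought to 360 μL → factor 360/120 = 3
Step 4: 0.15 mL + 5.5 mL = 5.65 mL total → factor 5.65/0.15 = 37.667
Overall dilution factor = 137.14 × 5 × 3 × 37.667 = 77486
Final = 0.100 M / 77486 = 1.291 × 10^-6 M = 1.29 μM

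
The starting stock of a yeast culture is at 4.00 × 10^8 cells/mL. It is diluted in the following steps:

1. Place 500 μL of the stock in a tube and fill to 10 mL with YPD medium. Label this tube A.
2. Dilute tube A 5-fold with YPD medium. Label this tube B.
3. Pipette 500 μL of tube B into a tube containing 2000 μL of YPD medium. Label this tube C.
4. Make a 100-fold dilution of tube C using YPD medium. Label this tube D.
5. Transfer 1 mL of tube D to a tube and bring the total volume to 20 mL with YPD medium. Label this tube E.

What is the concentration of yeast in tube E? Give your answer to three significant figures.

400 cells/mL

Step 1: 500 μL brought to 10 mL → factor 10000/500 = 20
Step 2: 5-fold → factor 5
Step 3: 500 μL + 2000 μL = 2500 μL total → factor 2500/500 = 5
Step 4: 100-fold → factor 100
Step 5: 1 mL brought to 20 mL → factor 20/1 = 20
Overall dilution factor = 20 × 5 × 5 × 100 × 20 = 1 × 10^6
Final = 4.00 × 10^8 cells/mL / 1 × 10^6 = 400 cells/mL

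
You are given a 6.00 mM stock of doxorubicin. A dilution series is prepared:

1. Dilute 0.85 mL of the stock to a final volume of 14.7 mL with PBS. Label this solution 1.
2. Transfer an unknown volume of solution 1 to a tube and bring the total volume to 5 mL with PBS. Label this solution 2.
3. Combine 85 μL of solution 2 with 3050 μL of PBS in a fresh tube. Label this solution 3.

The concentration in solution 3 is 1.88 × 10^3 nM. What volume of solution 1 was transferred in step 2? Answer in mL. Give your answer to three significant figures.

0.999 mL

Step 1: 0.85 mL brought to 14.7 mL → factor 14.7/0.85 = 17.294
Step 2: v brought to 5 mL → factor = 5 mL/v
Step 3: 85 μL + 3050 μL = 3135 μL total → factor 3135/85 = 36.882
Product of known-step factors = 637.85
Overall factor = 6.00 mM / (1.88 × 10^3 nM) = 3191.5
Step-2 factor = 3191.5 / 637.85 = 5.0035
v = 5 mL / 5.0035 = 0.999 mL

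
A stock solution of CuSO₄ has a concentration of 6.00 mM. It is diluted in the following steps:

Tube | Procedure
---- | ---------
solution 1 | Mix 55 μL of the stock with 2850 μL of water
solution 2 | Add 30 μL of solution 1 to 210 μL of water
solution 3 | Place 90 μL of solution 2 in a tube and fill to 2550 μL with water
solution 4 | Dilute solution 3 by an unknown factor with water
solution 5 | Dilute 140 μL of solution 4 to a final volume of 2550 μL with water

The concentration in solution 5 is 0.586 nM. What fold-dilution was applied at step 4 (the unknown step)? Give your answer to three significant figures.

Step 1: 55 μL + 2850 μL = 2905 μL total → factor 2905/55 = 52.818
Step 2: 30 μL + 210 μL = 240 μL total → factor 240/30 = 8
Step 3: 90 μL brought to 2550 μL → factor 2550/90 = 28.333
Step 4: unknown factor x
Step 5: 140 μL brought to 2550 μL → factor 2550/140 = 18.214
Product of known-step factors = 2.1806 × 10^5
Overall factor = 6.00 mM / (0.586 nM) = 1.0239 × 10^7
x = 1.0239 × 10^7 / 2.1806 × 10^5 = 47.0

47.0-fold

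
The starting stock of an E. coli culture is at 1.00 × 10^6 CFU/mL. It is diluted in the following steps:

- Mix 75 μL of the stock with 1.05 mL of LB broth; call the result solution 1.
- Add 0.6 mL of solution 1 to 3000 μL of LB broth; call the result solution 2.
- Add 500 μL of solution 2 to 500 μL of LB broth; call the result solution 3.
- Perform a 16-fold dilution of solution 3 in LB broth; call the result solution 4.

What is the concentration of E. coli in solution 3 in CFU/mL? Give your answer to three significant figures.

5.56 × 10^3 CFU/mL

Step 1: 75 μL + 1.05 mL = 1125 μL total → factor 1125/75 = 15
Step 2: 0.6 mL + 3000 μL = 3.6 mL total → factor 3.6/0.6 = 6
Step 3: 500 μL + 500 μL = 1000 μL total → factor 1000/500 = 2
Dilution factor through solution 3 = 15 × 6 × 2 = 180
[solution 3] = 1.00 × 10^6 CFU/mL / 180 = 5.56 × 10^3 CFU/mL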